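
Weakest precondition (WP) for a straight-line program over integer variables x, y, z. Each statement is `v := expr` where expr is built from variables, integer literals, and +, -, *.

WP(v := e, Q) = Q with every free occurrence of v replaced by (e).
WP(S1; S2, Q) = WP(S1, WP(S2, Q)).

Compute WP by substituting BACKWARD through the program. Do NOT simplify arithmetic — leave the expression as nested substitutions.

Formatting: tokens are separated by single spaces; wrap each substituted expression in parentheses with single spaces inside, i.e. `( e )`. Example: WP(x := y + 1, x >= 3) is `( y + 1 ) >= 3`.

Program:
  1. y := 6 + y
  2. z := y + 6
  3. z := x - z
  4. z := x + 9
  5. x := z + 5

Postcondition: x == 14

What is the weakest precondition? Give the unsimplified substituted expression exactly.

post: x == 14
stmt 5: x := z + 5  -- replace 1 occurrence(s) of x with (z + 5)
  => ( z + 5 ) == 14
stmt 4: z := x + 9  -- replace 1 occurrence(s) of z with (x + 9)
  => ( ( x + 9 ) + 5 ) == 14
stmt 3: z := x - z  -- replace 0 occurrence(s) of z with (x - z)
  => ( ( x + 9 ) + 5 ) == 14
stmt 2: z := y + 6  -- replace 0 occurrence(s) of z with (y + 6)
  => ( ( x + 9 ) + 5 ) == 14
stmt 1: y := 6 + y  -- replace 0 occurrence(s) of y with (6 + y)
  => ( ( x + 9 ) + 5 ) == 14

Answer: ( ( x + 9 ) + 5 ) == 14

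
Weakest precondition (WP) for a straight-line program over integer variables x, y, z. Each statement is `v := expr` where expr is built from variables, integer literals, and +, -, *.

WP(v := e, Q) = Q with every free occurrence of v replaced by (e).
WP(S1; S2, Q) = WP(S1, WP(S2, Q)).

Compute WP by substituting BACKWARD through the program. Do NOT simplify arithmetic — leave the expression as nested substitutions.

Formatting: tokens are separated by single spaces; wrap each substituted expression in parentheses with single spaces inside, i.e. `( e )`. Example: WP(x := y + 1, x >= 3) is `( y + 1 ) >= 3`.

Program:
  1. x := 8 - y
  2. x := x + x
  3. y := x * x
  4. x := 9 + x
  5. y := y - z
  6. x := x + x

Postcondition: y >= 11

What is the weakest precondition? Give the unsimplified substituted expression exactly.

post: y >= 11
stmt 6: x := x + x  -- replace 0 occurrence(s) of x with (x + x)
  => y >= 11
stmt 5: y := y - z  -- replace 1 occurrence(s) of y with (y - z)
  => ( y - z ) >= 11
stmt 4: x := 9 + x  -- replace 0 occurrence(s) of x with (9 + x)
  => ( y - z ) >= 11
stmt 3: y := x * x  -- replace 1 occurrence(s) of y with (x * x)
  => ( ( x * x ) - z ) >= 11
stmt 2: x := x + x  -- replace 2 occurrence(s) of x with (x + x)
  => ( ( ( x + x ) * ( x + x ) ) - z ) >= 11
stmt 1: x := 8 - y  -- replace 4 occurrence(s) of x with (8 - y)
  => ( ( ( ( 8 - y ) + ( 8 - y ) ) * ( ( 8 - y ) + ( 8 - y ) ) ) - z ) >= 11

Answer: ( ( ( ( 8 - y ) + ( 8 - y ) ) * ( ( 8 - y ) + ( 8 - y ) ) ) - z ) >= 11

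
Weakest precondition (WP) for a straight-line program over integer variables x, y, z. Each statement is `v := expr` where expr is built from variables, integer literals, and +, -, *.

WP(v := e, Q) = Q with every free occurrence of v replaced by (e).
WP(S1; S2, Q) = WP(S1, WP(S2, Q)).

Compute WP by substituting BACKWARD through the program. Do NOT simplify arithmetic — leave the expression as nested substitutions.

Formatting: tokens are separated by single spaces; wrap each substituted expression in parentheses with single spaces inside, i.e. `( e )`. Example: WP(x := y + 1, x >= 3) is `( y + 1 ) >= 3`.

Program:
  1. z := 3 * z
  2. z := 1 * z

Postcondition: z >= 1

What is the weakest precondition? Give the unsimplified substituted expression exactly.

Answer: ( 1 * ( 3 * z ) ) >= 1

Derivation:
post: z >= 1
stmt 2: z := 1 * z  -- replace 1 occurrence(s) of z with (1 * z)
  => ( 1 * z ) >= 1
stmt 1: z := 3 * z  -- replace 1 occurrence(s) of z with (3 * z)
  => ( 1 * ( 3 * z ) ) >= 1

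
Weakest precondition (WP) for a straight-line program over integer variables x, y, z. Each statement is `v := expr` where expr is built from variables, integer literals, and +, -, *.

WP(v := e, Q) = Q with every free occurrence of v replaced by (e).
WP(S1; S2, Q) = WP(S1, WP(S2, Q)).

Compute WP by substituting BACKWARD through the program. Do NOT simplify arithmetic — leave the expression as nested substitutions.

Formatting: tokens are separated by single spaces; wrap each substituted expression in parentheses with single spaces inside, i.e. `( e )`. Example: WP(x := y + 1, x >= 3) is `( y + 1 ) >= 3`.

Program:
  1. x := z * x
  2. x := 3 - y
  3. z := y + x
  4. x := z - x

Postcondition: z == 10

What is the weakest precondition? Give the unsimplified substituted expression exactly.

Answer: ( y + ( 3 - y ) ) == 10

Derivation:
post: z == 10
stmt 4: x := z - x  -- replace 0 occurrence(s) of x with (z - x)
  => z == 10
stmt 3: z := y + x  -- replace 1 occurrence(s) of z with (y + x)
  => ( y + x ) == 10
stmt 2: x := 3 - y  -- replace 1 occurrence(s) of x with (3 - y)
  => ( y + ( 3 - y ) ) == 10
stmt 1: x := z * x  -- replace 0 occurrence(s) of x with (z * x)
  => ( y + ( 3 - y ) ) == 10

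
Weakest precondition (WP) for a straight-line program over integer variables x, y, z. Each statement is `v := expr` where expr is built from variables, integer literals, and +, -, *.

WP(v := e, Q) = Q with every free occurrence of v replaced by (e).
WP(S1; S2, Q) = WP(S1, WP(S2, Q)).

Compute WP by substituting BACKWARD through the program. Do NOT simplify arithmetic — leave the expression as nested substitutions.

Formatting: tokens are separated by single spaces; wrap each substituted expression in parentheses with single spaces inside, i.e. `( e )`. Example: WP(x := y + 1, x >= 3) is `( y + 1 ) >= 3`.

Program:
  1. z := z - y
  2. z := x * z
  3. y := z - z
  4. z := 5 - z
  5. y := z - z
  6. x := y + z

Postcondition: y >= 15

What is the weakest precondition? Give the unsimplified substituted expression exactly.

Answer: ( ( 5 - ( x * ( z - y ) ) ) - ( 5 - ( x * ( z - y ) ) ) ) >= 15

Derivation:
post: y >= 15
stmt 6: x := y + z  -- replace 0 occurrence(s) of x with (y + z)
  => y >= 15
stmt 5: y := z - z  -- replace 1 occurrence(s) of y with (z - z)
  => ( z - z ) >= 15
stmt 4: z := 5 - z  -- replace 2 occurrence(s) of z with (5 - z)
  => ( ( 5 - z ) - ( 5 - z ) ) >= 15
stmt 3: y := z - z  -- replace 0 occurrence(s) of y with (z - z)
  => ( ( 5 - z ) - ( 5 - z ) ) >= 15
stmt 2: z := x * z  -- replace 2 occurrence(s) of z with (x * z)
  => ( ( 5 - ( x * z ) ) - ( 5 - ( x * z ) ) ) >= 15
stmt 1: z := z - y  -- replace 2 occurrence(s) of z with (z - y)
  => ( ( 5 - ( x * ( z - y ) ) ) - ( 5 - ( x * ( z - y ) ) ) ) >= 15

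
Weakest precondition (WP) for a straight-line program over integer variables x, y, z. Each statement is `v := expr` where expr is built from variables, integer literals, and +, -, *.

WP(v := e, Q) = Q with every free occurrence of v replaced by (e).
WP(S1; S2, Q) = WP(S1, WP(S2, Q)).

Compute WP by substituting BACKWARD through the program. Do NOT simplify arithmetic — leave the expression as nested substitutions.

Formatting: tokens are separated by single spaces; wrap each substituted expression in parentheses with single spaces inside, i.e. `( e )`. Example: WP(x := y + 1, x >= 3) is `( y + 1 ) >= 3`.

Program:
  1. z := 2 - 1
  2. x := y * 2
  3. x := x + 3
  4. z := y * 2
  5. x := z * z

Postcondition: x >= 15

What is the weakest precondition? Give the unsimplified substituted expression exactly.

post: x >= 15
stmt 5: x := z * z  -- replace 1 occurrence(s) of x with (z * z)
  => ( z * z ) >= 15
stmt 4: z := y * 2  -- replace 2 occurrence(s) of z with (y * 2)
  => ( ( y * 2 ) * ( y * 2 ) ) >= 15
stmt 3: x := x + 3  -- replace 0 occurrence(s) of x with (x + 3)
  => ( ( y * 2 ) * ( y * 2 ) ) >= 15
stmt 2: x := y * 2  -- replace 0 occurrence(s) of x with (y * 2)
  => ( ( y * 2 ) * ( y * 2 ) ) >= 15
stmt 1: z := 2 - 1  -- replace 0 occurrence(s) of z with (2 - 1)
  => ( ( y * 2 ) * ( y * 2 ) ) >= 15

Answer: ( ( y * 2 ) * ( y * 2 ) ) >= 15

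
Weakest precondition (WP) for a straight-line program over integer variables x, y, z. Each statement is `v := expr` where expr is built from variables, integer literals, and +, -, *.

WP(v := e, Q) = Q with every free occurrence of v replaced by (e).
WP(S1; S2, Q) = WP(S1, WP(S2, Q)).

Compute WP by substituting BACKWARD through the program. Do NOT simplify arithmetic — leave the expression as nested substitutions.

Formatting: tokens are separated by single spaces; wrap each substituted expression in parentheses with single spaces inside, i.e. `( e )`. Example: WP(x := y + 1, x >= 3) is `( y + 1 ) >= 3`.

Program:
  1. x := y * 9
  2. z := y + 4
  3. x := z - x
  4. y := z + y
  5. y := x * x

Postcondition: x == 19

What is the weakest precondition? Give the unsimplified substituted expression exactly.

post: x == 19
stmt 5: y := x * x  -- replace 0 occurrence(s) of y with (x * x)
  => x == 19
stmt 4: y := z + y  -- replace 0 occurrence(s) of y with (z + y)
  => x == 19
stmt 3: x := z - x  -- replace 1 occurrence(s) of x with (z - x)
  => ( z - x ) == 19
stmt 2: z := y + 4  -- replace 1 occurrence(s) of z with (y + 4)
  => ( ( y + 4 ) - x ) == 19
stmt 1: x := y * 9  -- replace 1 occurrence(s) of x with (y * 9)
  => ( ( y + 4 ) - ( y * 9 ) ) == 19

Answer: ( ( y + 4 ) - ( y * 9 ) ) == 19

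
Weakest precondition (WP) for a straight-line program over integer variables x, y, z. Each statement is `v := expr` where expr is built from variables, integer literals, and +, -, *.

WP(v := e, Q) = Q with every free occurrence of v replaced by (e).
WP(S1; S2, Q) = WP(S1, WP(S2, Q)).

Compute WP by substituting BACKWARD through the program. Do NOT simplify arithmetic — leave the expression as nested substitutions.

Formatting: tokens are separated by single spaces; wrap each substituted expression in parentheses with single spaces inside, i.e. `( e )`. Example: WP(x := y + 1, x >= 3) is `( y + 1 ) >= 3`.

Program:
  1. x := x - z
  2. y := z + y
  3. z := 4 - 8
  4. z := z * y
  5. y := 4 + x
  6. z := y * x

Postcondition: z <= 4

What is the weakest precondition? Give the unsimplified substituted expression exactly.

post: z <= 4
stmt 6: z := y * x  -- replace 1 occurrence(s) of z with (y * x)
  => ( y * x ) <= 4
stmt 5: y := 4 + x  -- replace 1 occurrence(s) of y with (4 + x)
  => ( ( 4 + x ) * x ) <= 4
stmt 4: z := z * y  -- replace 0 occurrence(s) of z with (z * y)
  => ( ( 4 + x ) * x ) <= 4
stmt 3: z := 4 - 8  -- replace 0 occurrence(s) of z with (4 - 8)
  => ( ( 4 + x ) * x ) <= 4
stmt 2: y := z + y  -- replace 0 occurrence(s) of y with (z + y)
  => ( ( 4 + x ) * x ) <= 4
stmt 1: x := x - z  -- replace 2 occurrence(s) of x with (x - z)
  => ( ( 4 + ( x - z ) ) * ( x - z ) ) <= 4

Answer: ( ( 4 + ( x - z ) ) * ( x - z ) ) <= 4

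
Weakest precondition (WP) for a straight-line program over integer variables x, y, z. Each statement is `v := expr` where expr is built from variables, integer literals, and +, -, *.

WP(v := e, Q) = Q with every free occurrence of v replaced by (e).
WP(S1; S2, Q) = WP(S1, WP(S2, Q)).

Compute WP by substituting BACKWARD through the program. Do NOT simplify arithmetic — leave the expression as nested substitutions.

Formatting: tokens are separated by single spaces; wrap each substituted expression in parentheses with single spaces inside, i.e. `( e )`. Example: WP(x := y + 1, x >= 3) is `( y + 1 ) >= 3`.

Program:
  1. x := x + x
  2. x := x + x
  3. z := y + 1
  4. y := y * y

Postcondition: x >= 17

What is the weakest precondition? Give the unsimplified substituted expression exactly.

Answer: ( ( x + x ) + ( x + x ) ) >= 17

Derivation:
post: x >= 17
stmt 4: y := y * y  -- replace 0 occurrence(s) of y with (y * y)
  => x >= 17
stmt 3: z := y + 1  -- replace 0 occurrence(s) of z with (y + 1)
  => x >= 17
stmt 2: x := x + x  -- replace 1 occurrence(s) of x with (x + x)
  => ( x + x ) >= 17
stmt 1: x := x + x  -- replace 2 occurrence(s) of x with (x + x)
  => ( ( x + x ) + ( x + x ) ) >= 17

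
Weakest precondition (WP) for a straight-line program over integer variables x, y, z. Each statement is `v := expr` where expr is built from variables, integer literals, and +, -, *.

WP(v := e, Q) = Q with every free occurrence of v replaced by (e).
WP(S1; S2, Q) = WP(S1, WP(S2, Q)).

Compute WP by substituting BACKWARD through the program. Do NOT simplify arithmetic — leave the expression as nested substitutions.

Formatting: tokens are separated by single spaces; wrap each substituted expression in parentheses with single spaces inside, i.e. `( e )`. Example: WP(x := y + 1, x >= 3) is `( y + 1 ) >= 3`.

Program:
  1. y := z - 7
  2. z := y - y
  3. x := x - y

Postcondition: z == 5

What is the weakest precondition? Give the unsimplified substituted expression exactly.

post: z == 5
stmt 3: x := x - y  -- replace 0 occurrence(s) of x with (x - y)
  => z == 5
stmt 2: z := y - y  -- replace 1 occurrence(s) of z with (y - y)
  => ( y - y ) == 5
stmt 1: y := z - 7  -- replace 2 occurrence(s) of y with (z - 7)
  => ( ( z - 7 ) - ( z - 7 ) ) == 5

Answer: ( ( z - 7 ) - ( z - 7 ) ) == 5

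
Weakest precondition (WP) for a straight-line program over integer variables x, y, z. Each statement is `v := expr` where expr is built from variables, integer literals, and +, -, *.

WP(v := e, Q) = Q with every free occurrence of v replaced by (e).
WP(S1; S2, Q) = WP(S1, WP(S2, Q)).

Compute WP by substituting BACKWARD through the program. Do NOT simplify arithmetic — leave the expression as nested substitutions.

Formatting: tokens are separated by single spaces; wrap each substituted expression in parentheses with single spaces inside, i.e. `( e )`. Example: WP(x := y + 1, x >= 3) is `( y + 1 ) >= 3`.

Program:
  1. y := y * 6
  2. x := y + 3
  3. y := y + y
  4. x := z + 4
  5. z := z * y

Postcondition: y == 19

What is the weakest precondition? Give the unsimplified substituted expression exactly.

post: y == 19
stmt 5: z := z * y  -- replace 0 occurrence(s) of z with (z * y)
  => y == 19
stmt 4: x := z + 4  -- replace 0 occurrence(s) of x with (z + 4)
  => y == 19
stmt 3: y := y + y  -- replace 1 occurrence(s) of y with (y + y)
  => ( y + y ) == 19
stmt 2: x := y + 3  -- replace 0 occurrence(s) of x with (y + 3)
  => ( y + y ) == 19
stmt 1: y := y * 6  -- replace 2 occurrence(s) of y with (y * 6)
  => ( ( y * 6 ) + ( y * 6 ) ) == 19

Answer: ( ( y * 6 ) + ( y * 6 ) ) == 19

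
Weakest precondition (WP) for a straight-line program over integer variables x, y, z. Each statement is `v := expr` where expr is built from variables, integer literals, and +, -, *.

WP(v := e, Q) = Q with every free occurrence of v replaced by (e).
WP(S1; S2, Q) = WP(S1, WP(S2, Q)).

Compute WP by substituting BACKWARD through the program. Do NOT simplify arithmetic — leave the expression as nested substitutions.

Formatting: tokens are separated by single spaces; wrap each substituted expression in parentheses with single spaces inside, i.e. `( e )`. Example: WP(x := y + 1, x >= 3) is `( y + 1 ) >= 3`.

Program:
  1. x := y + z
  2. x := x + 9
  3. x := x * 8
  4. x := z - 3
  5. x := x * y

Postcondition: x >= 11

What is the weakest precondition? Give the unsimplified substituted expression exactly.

post: x >= 11
stmt 5: x := x * y  -- replace 1 occurrence(s) of x with (x * y)
  => ( x * y ) >= 11
stmt 4: x := z - 3  -- replace 1 occurrence(s) of x with (z - 3)
  => ( ( z - 3 ) * y ) >= 11
stmt 3: x := x * 8  -- replace 0 occurrence(s) of x with (x * 8)
  => ( ( z - 3 ) * y ) >= 11
stmt 2: x := x + 9  -- replace 0 occurrence(s) of x with (x + 9)
  => ( ( z - 3 ) * y ) >= 11
stmt 1: x := y + z  -- replace 0 occurrence(s) of x with (y + z)
  => ( ( z - 3 ) * y ) >= 11

Answer: ( ( z - 3 ) * y ) >= 11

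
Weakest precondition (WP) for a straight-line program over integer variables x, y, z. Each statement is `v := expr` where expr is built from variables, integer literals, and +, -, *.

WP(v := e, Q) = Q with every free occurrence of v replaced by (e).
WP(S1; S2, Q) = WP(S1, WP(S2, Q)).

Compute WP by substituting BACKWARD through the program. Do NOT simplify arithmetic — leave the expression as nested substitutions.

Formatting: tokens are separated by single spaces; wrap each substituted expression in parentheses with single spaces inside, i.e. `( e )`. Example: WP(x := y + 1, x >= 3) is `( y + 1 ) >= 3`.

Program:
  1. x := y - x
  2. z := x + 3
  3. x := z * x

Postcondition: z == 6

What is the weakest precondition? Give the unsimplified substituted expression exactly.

Answer: ( ( y - x ) + 3 ) == 6

Derivation:
post: z == 6
stmt 3: x := z * x  -- replace 0 occurrence(s) of x with (z * x)
  => z == 6
stmt 2: z := x + 3  -- replace 1 occurrence(s) of z with (x + 3)
  => ( x + 3 ) == 6
stmt 1: x := y - x  -- replace 1 occurrence(s) of x with (y - x)
  => ( ( y - x ) + 3 ) == 6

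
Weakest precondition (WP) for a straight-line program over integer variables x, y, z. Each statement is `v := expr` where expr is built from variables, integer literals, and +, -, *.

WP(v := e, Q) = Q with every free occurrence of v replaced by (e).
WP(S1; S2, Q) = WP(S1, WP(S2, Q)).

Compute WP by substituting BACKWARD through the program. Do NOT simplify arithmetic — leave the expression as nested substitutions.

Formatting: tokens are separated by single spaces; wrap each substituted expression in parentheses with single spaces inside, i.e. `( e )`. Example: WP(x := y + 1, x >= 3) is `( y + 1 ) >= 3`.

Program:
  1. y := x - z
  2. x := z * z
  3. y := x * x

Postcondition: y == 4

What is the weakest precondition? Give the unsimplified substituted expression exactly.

post: y == 4
stmt 3: y := x * x  -- replace 1 occurrence(s) of y with (x * x)
  => ( x * x ) == 4
stmt 2: x := z * z  -- replace 2 occurrence(s) of x with (z * z)
  => ( ( z * z ) * ( z * z ) ) == 4
stmt 1: y := x - z  -- replace 0 occurrence(s) of y with (x - z)
  => ( ( z * z ) * ( z * z ) ) == 4

Answer: ( ( z * z ) * ( z * z ) ) == 4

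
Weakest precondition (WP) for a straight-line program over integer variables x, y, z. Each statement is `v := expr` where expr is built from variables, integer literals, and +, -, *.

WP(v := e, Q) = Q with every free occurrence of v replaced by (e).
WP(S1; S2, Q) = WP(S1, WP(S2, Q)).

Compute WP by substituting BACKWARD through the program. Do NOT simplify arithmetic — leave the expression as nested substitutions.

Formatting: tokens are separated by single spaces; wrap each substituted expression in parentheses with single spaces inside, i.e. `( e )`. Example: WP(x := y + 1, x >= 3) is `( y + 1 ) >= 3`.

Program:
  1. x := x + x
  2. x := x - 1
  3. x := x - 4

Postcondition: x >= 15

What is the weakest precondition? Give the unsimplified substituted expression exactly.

Answer: ( ( ( x + x ) - 1 ) - 4 ) >= 15

Derivation:
post: x >= 15
stmt 3: x := x - 4  -- replace 1 occurrence(s) of x with (x - 4)
  => ( x - 4 ) >= 15
stmt 2: x := x - 1  -- replace 1 occurrence(s) of x with (x - 1)
  => ( ( x - 1 ) - 4 ) >= 15
stmt 1: x := x + x  -- replace 1 occurrence(s) of x with (x + x)
  => ( ( ( x + x ) - 1 ) - 4 ) >= 15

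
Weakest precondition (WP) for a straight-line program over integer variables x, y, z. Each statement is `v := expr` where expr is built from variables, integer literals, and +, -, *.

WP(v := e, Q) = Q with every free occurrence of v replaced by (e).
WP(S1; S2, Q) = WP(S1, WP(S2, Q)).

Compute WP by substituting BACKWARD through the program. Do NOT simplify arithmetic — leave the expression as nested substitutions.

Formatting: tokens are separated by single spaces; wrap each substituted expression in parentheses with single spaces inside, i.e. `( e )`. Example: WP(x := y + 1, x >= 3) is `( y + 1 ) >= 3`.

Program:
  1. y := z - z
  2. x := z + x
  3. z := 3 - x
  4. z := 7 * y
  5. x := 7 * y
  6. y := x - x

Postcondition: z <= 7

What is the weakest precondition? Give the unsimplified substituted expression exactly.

post: z <= 7
stmt 6: y := x - x  -- replace 0 occurrence(s) of y with (x - x)
  => z <= 7
stmt 5: x := 7 * y  -- replace 0 occurrence(s) of x with (7 * y)
  => z <= 7
stmt 4: z := 7 * y  -- replace 1 occurrence(s) of z with (7 * y)
  => ( 7 * y ) <= 7
stmt 3: z := 3 - x  -- replace 0 occurrence(s) of z with (3 - x)
  => ( 7 * y ) <= 7
stmt 2: x := z + x  -- replace 0 occurrence(s) of x with (z + x)
  => ( 7 * y ) <= 7
stmt 1: y := z - z  -- replace 1 occurrence(s) of y with (z - z)
  => ( 7 * ( z - z ) ) <= 7

Answer: ( 7 * ( z - z ) ) <= 7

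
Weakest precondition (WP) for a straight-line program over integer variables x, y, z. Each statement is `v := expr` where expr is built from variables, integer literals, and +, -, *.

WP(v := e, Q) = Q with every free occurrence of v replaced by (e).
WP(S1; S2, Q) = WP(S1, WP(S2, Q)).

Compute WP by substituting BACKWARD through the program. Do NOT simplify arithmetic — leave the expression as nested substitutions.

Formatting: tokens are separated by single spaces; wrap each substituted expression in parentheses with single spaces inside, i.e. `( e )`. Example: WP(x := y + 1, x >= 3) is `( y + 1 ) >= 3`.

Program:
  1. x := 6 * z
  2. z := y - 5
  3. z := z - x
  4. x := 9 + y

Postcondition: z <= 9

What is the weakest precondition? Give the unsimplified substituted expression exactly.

Answer: ( ( y - 5 ) - ( 6 * z ) ) <= 9

Derivation:
post: z <= 9
stmt 4: x := 9 + y  -- replace 0 occurrence(s) of x with (9 + y)
  => z <= 9
stmt 3: z := z - x  -- replace 1 occurrence(s) of z with (z - x)
  => ( z - x ) <= 9
stmt 2: z := y - 5  -- replace 1 occurrence(s) of z with (y - 5)
  => ( ( y - 5 ) - x ) <= 9
stmt 1: x := 6 * z  -- replace 1 occurrence(s) of x with (6 * z)
  => ( ( y - 5 ) - ( 6 * z ) ) <= 9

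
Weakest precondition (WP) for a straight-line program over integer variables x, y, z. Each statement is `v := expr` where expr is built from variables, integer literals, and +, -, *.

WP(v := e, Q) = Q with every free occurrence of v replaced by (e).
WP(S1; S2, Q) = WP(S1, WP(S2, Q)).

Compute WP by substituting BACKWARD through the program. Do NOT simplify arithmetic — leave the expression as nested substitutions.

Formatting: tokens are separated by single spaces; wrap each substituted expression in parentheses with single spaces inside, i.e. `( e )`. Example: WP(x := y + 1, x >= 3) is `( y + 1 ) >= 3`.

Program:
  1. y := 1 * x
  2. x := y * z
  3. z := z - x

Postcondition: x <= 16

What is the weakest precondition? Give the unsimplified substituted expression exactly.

Answer: ( ( 1 * x ) * z ) <= 16

Derivation:
post: x <= 16
stmt 3: z := z - x  -- replace 0 occurrence(s) of z with (z - x)
  => x <= 16
stmt 2: x := y * z  -- replace 1 occurrence(s) of x with (y * z)
  => ( y * z ) <= 16
stmt 1: y := 1 * x  -- replace 1 occurrence(s) of y with (1 * x)
  => ( ( 1 * x ) * z ) <= 16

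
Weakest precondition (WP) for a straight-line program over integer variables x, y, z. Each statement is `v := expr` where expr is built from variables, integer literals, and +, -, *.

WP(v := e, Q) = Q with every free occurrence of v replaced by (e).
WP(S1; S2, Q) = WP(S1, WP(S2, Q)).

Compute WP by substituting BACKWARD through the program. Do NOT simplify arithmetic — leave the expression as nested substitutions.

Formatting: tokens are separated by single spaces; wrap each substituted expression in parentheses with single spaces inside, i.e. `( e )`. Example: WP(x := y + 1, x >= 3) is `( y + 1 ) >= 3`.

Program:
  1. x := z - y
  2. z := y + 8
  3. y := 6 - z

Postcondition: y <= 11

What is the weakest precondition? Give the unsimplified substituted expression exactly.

post: y <= 11
stmt 3: y := 6 - z  -- replace 1 occurrence(s) of y with (6 - z)
  => ( 6 - z ) <= 11
stmt 2: z := y + 8  -- replace 1 occurrence(s) of z with (y + 8)
  => ( 6 - ( y + 8 ) ) <= 11
stmt 1: x := z - y  -- replace 0 occurrence(s) of x with (z - y)
  => ( 6 - ( y + 8 ) ) <= 11

Answer: ( 6 - ( y + 8 ) ) <= 11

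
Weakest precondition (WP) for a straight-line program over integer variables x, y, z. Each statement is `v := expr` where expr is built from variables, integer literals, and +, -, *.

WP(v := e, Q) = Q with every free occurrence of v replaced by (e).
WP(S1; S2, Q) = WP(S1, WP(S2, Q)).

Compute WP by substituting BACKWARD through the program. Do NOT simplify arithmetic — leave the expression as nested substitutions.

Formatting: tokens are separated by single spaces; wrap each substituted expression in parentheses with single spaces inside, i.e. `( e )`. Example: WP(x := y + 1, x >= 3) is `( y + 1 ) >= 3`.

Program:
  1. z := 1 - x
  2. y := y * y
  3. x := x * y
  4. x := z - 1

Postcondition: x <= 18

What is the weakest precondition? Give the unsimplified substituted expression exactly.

post: x <= 18
stmt 4: x := z - 1  -- replace 1 occurrence(s) of x with (z - 1)
  => ( z - 1 ) <= 18
stmt 3: x := x * y  -- replace 0 occurrence(s) of x with (x * y)
  => ( z - 1 ) <= 18
stmt 2: y := y * y  -- replace 0 occurrence(s) of y with (y * y)
  => ( z - 1 ) <= 18
stmt 1: z := 1 - x  -- replace 1 occurrence(s) of z with (1 - x)
  => ( ( 1 - x ) - 1 ) <= 18

Answer: ( ( 1 - x ) - 1 ) <= 18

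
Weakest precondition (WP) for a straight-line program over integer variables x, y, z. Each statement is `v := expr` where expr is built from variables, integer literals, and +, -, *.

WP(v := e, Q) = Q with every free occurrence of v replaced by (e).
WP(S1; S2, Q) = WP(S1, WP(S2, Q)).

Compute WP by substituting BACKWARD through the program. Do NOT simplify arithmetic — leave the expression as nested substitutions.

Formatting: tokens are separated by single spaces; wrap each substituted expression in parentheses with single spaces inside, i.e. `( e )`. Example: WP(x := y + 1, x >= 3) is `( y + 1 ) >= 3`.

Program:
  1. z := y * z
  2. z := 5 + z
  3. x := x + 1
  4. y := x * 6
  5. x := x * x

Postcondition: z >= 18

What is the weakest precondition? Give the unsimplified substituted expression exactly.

post: z >= 18
stmt 5: x := x * x  -- replace 0 occurrence(s) of x with (x * x)
  => z >= 18
stmt 4: y := x * 6  -- replace 0 occurrence(s) of y with (x * 6)
  => z >= 18
stmt 3: x := x + 1  -- replace 0 occurrence(s) of x with (x + 1)
  => z >= 18
stmt 2: z := 5 + z  -- replace 1 occurrence(s) of z with (5 + z)
  => ( 5 + z ) >= 18
stmt 1: z := y * z  -- replace 1 occurrence(s) of z with (y * z)
  => ( 5 + ( y * z ) ) >= 18

Answer: ( 5 + ( y * z ) ) >= 18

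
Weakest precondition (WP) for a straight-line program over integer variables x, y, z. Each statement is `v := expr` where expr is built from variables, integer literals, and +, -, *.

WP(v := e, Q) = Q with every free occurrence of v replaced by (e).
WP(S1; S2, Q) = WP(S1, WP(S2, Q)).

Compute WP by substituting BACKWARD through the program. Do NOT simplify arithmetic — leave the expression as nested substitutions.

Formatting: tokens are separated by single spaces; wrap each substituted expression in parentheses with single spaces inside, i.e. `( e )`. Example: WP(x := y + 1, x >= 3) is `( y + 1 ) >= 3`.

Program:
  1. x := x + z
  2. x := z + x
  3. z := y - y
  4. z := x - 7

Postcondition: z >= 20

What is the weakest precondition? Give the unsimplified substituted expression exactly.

post: z >= 20
stmt 4: z := x - 7  -- replace 1 occurrence(s) of z with (x - 7)
  => ( x - 7 ) >= 20
stmt 3: z := y - y  -- replace 0 occurrence(s) of z with (y - y)
  => ( x - 7 ) >= 20
stmt 2: x := z + x  -- replace 1 occurrence(s) of x with (z + x)
  => ( ( z + x ) - 7 ) >= 20
stmt 1: x := x + z  -- replace 1 occurrence(s) of x with (x + z)
  => ( ( z + ( x + z ) ) - 7 ) >= 20

Answer: ( ( z + ( x + z ) ) - 7 ) >= 20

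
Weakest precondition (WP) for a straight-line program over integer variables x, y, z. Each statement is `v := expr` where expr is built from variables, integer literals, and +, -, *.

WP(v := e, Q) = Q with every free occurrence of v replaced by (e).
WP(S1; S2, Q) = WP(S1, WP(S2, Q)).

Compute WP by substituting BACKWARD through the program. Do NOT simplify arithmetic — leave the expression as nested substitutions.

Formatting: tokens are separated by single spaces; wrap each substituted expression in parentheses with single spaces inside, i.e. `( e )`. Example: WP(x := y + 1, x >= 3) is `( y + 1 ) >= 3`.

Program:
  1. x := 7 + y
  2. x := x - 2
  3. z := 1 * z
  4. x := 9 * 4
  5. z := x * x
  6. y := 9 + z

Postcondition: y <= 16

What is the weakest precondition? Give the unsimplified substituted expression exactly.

Answer: ( 9 + ( ( 9 * 4 ) * ( 9 * 4 ) ) ) <= 16

Derivation:
post: y <= 16
stmt 6: y := 9 + z  -- replace 1 occurrence(s) of y with (9 + z)
  => ( 9 + z ) <= 16
stmt 5: z := x * x  -- replace 1 occurrence(s) of z with (x * x)
  => ( 9 + ( x * x ) ) <= 16
stmt 4: x := 9 * 4  -- replace 2 occurrence(s) of x with (9 * 4)
  => ( 9 + ( ( 9 * 4 ) * ( 9 * 4 ) ) ) <= 16
stmt 3: z := 1 * z  -- replace 0 occurrence(s) of z with (1 * z)
  => ( 9 + ( ( 9 * 4 ) * ( 9 * 4 ) ) ) <= 16
stmt 2: x := x - 2  -- replace 0 occurrence(s) of x with (x - 2)
  => ( 9 + ( ( 9 * 4 ) * ( 9 * 4 ) ) ) <= 16
stmt 1: x := 7 + y  -- replace 0 occurrence(s) of x with (7 + y)
  => ( 9 + ( ( 9 * 4 ) * ( 9 * 4 ) ) ) <= 16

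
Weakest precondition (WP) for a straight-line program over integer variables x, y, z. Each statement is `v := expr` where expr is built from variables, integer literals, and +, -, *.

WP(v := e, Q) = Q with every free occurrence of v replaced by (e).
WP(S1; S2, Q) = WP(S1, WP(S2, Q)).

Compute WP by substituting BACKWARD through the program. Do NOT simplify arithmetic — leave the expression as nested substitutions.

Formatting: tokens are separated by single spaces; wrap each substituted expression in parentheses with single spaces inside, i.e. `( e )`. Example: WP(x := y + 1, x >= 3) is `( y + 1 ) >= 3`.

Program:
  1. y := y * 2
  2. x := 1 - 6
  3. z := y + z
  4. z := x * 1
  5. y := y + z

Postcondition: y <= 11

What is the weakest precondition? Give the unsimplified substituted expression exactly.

Answer: ( ( y * 2 ) + ( ( 1 - 6 ) * 1 ) ) <= 11

Derivation:
post: y <= 11
stmt 5: y := y + z  -- replace 1 occurrence(s) of y with (y + z)
  => ( y + z ) <= 11
stmt 4: z := x * 1  -- replace 1 occurrence(s) of z with (x * 1)
  => ( y + ( x * 1 ) ) <= 11
stmt 3: z := y + z  -- replace 0 occurrence(s) of z with (y + z)
  => ( y + ( x * 1 ) ) <= 11
stmt 2: x := 1 - 6  -- replace 1 occurrence(s) of x with (1 - 6)
  => ( y + ( ( 1 - 6 ) * 1 ) ) <= 11
stmt 1: y := y * 2  -- replace 1 occurrence(s) of y with (y * 2)
  => ( ( y * 2 ) + ( ( 1 - 6 ) * 1 ) ) <= 11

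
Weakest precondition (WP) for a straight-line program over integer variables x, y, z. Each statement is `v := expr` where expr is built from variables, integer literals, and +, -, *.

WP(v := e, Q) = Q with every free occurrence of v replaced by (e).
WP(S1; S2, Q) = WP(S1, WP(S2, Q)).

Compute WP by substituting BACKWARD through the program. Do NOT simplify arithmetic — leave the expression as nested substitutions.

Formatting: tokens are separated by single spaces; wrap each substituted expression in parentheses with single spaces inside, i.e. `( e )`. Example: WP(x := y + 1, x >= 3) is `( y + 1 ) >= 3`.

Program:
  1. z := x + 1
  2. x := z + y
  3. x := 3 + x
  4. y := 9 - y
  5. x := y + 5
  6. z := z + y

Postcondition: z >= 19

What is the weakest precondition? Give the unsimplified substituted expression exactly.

Answer: ( ( x + 1 ) + ( 9 - y ) ) >= 19

Derivation:
post: z >= 19
stmt 6: z := z + y  -- replace 1 occurrence(s) of z with (z + y)
  => ( z + y ) >= 19
stmt 5: x := y + 5  -- replace 0 occurrence(s) of x with (y + 5)
  => ( z + y ) >= 19
stmt 4: y := 9 - y  -- replace 1 occurrence(s) of y with (9 - y)
  => ( z + ( 9 - y ) ) >= 19
stmt 3: x := 3 + x  -- replace 0 occurrence(s) of x with (3 + x)
  => ( z + ( 9 - y ) ) >= 19
stmt 2: x := z + y  -- replace 0 occurrence(s) of x with (z + y)
  => ( z + ( 9 - y ) ) >= 19
stmt 1: z := x + 1  -- replace 1 occurrence(s) of z with (x + 1)
  => ( ( x + 1 ) + ( 9 - y ) ) >= 19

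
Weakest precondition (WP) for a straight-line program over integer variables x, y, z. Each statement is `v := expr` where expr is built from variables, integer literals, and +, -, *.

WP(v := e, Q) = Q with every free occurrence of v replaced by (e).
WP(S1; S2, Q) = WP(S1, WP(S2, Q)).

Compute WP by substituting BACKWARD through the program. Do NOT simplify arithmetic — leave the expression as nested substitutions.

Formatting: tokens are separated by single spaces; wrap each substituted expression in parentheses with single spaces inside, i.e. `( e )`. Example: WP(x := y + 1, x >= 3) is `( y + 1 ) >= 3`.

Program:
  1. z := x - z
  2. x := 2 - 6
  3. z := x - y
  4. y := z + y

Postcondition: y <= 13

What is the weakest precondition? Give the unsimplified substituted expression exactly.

Answer: ( ( ( 2 - 6 ) - y ) + y ) <= 13

Derivation:
post: y <= 13
stmt 4: y := z + y  -- replace 1 occurrence(s) of y with (z + y)
  => ( z + y ) <= 13
stmt 3: z := x - y  -- replace 1 occurrence(s) of z with (x - y)
  => ( ( x - y ) + y ) <= 13
stmt 2: x := 2 - 6  -- replace 1 occurrence(s) of x with (2 - 6)
  => ( ( ( 2 - 6 ) - y ) + y ) <= 13
stmt 1: z := x - z  -- replace 0 occurrence(s) of z with (x - z)
  => ( ( ( 2 - 6 ) - y ) + y ) <= 13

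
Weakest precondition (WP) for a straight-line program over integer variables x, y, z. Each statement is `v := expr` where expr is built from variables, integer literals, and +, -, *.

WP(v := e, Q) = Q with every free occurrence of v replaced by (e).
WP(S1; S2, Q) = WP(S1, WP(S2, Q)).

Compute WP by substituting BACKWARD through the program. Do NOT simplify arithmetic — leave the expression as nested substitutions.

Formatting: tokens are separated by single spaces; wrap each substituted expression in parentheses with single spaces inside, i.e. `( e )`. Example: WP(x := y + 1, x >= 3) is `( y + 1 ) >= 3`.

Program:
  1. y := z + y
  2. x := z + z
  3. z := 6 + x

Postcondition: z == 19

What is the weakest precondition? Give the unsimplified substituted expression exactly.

post: z == 19
stmt 3: z := 6 + x  -- replace 1 occurrence(s) of z with (6 + x)
  => ( 6 + x ) == 19
stmt 2: x := z + z  -- replace 1 occurrence(s) of x with (z + z)
  => ( 6 + ( z + z ) ) == 19
stmt 1: y := z + y  -- replace 0 occurrence(s) of y with (z + y)
  => ( 6 + ( z + z ) ) == 19

Answer: ( 6 + ( z + z ) ) == 19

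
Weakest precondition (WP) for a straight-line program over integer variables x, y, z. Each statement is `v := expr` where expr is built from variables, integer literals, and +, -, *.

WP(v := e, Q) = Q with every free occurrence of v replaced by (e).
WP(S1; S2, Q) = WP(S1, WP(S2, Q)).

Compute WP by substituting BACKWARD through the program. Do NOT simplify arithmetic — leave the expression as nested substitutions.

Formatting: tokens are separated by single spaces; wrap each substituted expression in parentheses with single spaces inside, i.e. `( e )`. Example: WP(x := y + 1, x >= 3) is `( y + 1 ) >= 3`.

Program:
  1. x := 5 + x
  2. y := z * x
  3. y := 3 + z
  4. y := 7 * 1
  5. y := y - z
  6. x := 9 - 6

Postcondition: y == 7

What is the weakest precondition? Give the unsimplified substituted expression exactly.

post: y == 7
stmt 6: x := 9 - 6  -- replace 0 occurrence(s) of x with (9 - 6)
  => y == 7
stmt 5: y := y - z  -- replace 1 occurrence(s) of y with (y - z)
  => ( y - z ) == 7
stmt 4: y := 7 * 1  -- replace 1 occurrence(s) of y with (7 * 1)
  => ( ( 7 * 1 ) - z ) == 7
stmt 3: y := 3 + z  -- replace 0 occurrence(s) of y with (3 + z)
  => ( ( 7 * 1 ) - z ) == 7
stmt 2: y := z * x  -- replace 0 occurrence(s) of y with (z * x)
  => ( ( 7 * 1 ) - z ) == 7
stmt 1: x := 5 + x  -- replace 0 occurrence(s) of x with (5 + x)
  => ( ( 7 * 1 ) - z ) == 7

Answer: ( ( 7 * 1 ) - z ) == 7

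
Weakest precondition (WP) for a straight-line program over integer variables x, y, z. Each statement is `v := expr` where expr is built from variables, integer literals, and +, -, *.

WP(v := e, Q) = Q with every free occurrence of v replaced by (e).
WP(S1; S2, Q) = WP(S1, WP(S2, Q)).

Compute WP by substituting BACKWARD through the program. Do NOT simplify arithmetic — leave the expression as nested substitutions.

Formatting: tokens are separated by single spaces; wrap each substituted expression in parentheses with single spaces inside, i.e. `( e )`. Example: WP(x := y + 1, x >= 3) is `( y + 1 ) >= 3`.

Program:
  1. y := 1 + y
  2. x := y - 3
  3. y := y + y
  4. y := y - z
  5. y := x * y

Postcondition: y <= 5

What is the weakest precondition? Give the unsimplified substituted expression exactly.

Answer: ( ( ( 1 + y ) - 3 ) * ( ( ( 1 + y ) + ( 1 + y ) ) - z ) ) <= 5

Derivation:
post: y <= 5
stmt 5: y := x * y  -- replace 1 occurrence(s) of y with (x * y)
  => ( x * y ) <= 5
stmt 4: y := y - z  -- replace 1 occurrence(s) of y with (y - z)
  => ( x * ( y - z ) ) <= 5
stmt 3: y := y + y  -- replace 1 occurrence(s) of y with (y + y)
  => ( x * ( ( y + y ) - z ) ) <= 5
stmt 2: x := y - 3  -- replace 1 occurrence(s) of x with (y - 3)
  => ( ( y - 3 ) * ( ( y + y ) - z ) ) <= 5
stmt 1: y := 1 + y  -- replace 3 occurrence(s) of y with (1 + y)
  => ( ( ( 1 + y ) - 3 ) * ( ( ( 1 + y ) + ( 1 + y ) ) - z ) ) <= 5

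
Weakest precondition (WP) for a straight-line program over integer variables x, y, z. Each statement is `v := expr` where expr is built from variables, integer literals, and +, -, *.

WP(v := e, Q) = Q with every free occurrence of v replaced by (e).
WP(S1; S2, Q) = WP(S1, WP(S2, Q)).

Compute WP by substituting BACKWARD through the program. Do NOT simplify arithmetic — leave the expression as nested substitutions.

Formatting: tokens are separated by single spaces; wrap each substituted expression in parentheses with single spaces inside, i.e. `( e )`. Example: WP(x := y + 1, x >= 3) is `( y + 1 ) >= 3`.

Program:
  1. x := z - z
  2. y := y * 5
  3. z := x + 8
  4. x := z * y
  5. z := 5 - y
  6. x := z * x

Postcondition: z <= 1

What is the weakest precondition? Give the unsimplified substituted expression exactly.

post: z <= 1
stmt 6: x := z * x  -- replace 0 occurrence(s) of x with (z * x)
  => z <= 1
stmt 5: z := 5 - y  -- replace 1 occurrence(s) of z with (5 - y)
  => ( 5 - y ) <= 1
stmt 4: x := z * y  -- replace 0 occurrence(s) of x with (z * y)
  => ( 5 - y ) <= 1
stmt 3: z := x + 8  -- replace 0 occurrence(s) of z with (x + 8)
  => ( 5 - y ) <= 1
stmt 2: y := y * 5  -- replace 1 occurrence(s) of y with (y * 5)
  => ( 5 - ( y * 5 ) ) <= 1
stmt 1: x := z - z  -- replace 0 occurrence(s) of x with (z - z)
  => ( 5 - ( y * 5 ) ) <= 1

Answer: ( 5 - ( y * 5 ) ) <= 1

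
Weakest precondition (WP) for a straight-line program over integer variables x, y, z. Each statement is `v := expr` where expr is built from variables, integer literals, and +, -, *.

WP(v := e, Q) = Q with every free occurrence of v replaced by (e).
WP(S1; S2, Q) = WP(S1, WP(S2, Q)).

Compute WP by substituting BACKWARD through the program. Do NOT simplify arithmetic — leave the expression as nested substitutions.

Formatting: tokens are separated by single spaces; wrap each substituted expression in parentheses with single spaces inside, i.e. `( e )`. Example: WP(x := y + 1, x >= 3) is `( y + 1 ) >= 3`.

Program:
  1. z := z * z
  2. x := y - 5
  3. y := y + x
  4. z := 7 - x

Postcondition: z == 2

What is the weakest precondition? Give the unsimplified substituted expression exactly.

Answer: ( 7 - ( y - 5 ) ) == 2

Derivation:
post: z == 2
stmt 4: z := 7 - x  -- replace 1 occurrence(s) of z with (7 - x)
  => ( 7 - x ) == 2
stmt 3: y := y + x  -- replace 0 occurrence(s) of y with (y + x)
  => ( 7 - x ) == 2
stmt 2: x := y - 5  -- replace 1 occurrence(s) of x with (y - 5)
  => ( 7 - ( y - 5 ) ) == 2
stmt 1: z := z * z  -- replace 0 occurrence(s) of z with (z * z)
  => ( 7 - ( y - 5 ) ) == 2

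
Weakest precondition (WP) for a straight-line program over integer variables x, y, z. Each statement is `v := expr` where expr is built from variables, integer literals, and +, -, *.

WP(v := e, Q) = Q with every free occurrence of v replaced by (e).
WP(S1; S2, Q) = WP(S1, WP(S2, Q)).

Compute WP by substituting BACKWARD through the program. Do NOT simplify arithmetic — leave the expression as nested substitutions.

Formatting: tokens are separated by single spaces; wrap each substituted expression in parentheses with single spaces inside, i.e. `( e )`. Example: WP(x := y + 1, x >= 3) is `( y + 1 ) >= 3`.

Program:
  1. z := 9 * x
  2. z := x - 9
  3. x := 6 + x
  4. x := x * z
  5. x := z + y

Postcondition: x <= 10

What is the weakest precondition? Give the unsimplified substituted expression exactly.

post: x <= 10
stmt 5: x := z + y  -- replace 1 occurrence(s) of x with (z + y)
  => ( z + y ) <= 10
stmt 4: x := x * z  -- replace 0 occurrence(s) of x with (x * z)
  => ( z + y ) <= 10
stmt 3: x := 6 + x  -- replace 0 occurrence(s) of x with (6 + x)
  => ( z + y ) <= 10
stmt 2: z := x - 9  -- replace 1 occurrence(s) of z with (x - 9)
  => ( ( x - 9 ) + y ) <= 10
stmt 1: z := 9 * x  -- replace 0 occurrence(s) of z with (9 * x)
  => ( ( x - 9 ) + y ) <= 10

Answer: ( ( x - 9 ) + y ) <= 10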